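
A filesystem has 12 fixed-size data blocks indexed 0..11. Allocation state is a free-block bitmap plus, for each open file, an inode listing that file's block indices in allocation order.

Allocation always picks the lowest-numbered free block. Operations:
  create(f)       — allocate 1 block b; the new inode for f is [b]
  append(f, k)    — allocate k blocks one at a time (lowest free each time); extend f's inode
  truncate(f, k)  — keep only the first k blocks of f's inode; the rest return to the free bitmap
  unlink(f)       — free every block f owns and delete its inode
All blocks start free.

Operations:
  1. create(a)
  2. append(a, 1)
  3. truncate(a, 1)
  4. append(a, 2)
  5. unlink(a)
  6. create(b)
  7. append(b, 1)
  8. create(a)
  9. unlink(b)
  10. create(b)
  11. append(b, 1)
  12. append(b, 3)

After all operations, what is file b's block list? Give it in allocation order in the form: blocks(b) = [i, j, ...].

blocks(b) = [0, 1, 3, 4, 5]

create(a): bitmap=F........... | a=[0]
append(a, 1): bitmap=FF.......... | a=[0, 1]
truncate(a, 1): bitmap=F........... | a=[0]
append(a, 2): bitmap=FFF......... | a=[0, 1, 2]
unlink(a): bitmap=............ | 
create(b): bitmap=F........... | b=[0]
append(b, 1): bitmap=FF.......... | b=[0, 1]
create(a): bitmap=FFF......... | a=[2] b=[0, 1]
unlink(b): bitmap=..F......... | a=[2]
create(b): bitmap=F.F......... | a=[2] b=[0]
append(b, 1): bitmap=FFF......... | a=[2] b=[0, 1]
append(b, 3): bitmap=FFFFFF...... | a=[2] b=[0, 1, 3, 4, 5]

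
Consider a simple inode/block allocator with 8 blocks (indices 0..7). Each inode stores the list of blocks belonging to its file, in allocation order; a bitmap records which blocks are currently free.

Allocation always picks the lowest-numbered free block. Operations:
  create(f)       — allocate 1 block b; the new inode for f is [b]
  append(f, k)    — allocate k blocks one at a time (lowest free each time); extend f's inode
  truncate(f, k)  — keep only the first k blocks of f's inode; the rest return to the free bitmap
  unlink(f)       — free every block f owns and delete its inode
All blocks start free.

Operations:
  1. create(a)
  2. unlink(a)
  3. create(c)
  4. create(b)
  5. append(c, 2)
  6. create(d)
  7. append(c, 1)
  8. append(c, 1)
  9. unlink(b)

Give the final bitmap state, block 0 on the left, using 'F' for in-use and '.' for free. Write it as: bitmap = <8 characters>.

after create(a) → a:[0]  free=[F.......]
after unlink(a) →   free=[........]
after create(c) → c:[0]  free=[F.......]
after create(b) → b:[1], c:[0]  free=[FF......]
after append(c, 2) → b:[1], c:[0, 2, 3]  free=[FFFF....]
after create(d) → b:[1], c:[0, 2, 3], d:[4]  free=[FFFFF...]
after append(c, 1) → b:[1], c:[0, 2, 3, 5], d:[4]  free=[FFFFFF..]
after append(c, 1) → b:[1], c:[0, 2, 3, 5, 6], d:[4]  free=[FFFFFFF.]
after unlink(b) → c:[0, 2, 3, 5, 6], d:[4]  free=[F.FFFFF.]

bitmap = F.FFFFF.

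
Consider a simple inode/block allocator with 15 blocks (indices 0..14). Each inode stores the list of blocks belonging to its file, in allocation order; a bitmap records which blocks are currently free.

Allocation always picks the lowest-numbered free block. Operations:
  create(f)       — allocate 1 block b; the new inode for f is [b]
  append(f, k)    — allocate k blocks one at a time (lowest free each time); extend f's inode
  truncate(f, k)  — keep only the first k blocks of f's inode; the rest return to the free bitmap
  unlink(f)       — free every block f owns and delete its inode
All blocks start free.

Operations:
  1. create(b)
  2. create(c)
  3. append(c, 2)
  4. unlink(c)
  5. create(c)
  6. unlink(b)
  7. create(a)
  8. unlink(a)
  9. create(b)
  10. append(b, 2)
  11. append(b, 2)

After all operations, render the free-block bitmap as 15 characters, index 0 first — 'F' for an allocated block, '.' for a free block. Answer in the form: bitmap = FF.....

create(b): bitmap=F.............. | b=[0]
create(c): bitmap=FF............. | b=[0] c=[1]
append(c, 2): bitmap=FFFF........... | b=[0] c=[1, 2, 3]
unlink(c): bitmap=F.............. | b=[0]
create(c): bitmap=FF............. | b=[0] c=[1]
unlink(b): bitmap=.F............. | c=[1]
create(a): bitmap=FF............. | a=[0] c=[1]
unlink(a): bitmap=.F............. | c=[1]
create(b): bitmap=FF............. | b=[0] c=[1]
append(b, 2): bitmap=FFFF........... | b=[0, 2, 3] c=[1]
append(b, 2): bitmap=FFFFFF......... | b=[0, 2, 3, 4, 5] c=[1]

bitmap = FFFFFF.........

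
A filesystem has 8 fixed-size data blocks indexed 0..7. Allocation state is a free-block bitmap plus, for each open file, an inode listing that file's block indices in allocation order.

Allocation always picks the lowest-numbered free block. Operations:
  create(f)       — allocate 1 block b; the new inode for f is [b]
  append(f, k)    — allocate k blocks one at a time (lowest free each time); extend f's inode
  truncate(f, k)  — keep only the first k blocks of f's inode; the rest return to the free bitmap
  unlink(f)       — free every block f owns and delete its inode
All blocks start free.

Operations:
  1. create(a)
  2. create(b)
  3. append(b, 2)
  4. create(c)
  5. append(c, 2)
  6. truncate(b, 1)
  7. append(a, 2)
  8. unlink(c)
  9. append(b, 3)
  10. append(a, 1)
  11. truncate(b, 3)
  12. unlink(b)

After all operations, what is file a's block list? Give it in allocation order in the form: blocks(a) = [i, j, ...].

blocks(a) = [0, 2, 3, 7]

create(a): bitmap=F....... | a=[0]
create(b): bitmap=FF...... | a=[0] b=[1]
append(b, 2): bitmap=FFFF.... | a=[0] b=[1, 2, 3]
create(c): bitmap=FFFFF... | a=[0] b=[1, 2, 3] c=[4]
append(c, 2): bitmap=FFFFFFF. | a=[0] b=[1, 2, 3] c=[4, 5, 6]
truncate(b, 1): bitmap=FF..FFF. | a=[0] b=[1] c=[4, 5, 6]
append(a, 2): bitmap=FFFFFFF. | a=[0, 2, 3] b=[1] c=[4, 5, 6]
unlink(c): bitmap=FFFF.... | a=[0, 2, 3] b=[1]
append(b, 3): bitmap=FFFFFFF. | a=[0, 2, 3] b=[1, 4, 5, 6]
append(a, 1): bitmap=FFFFFFFF | a=[0, 2, 3, 7] b=[1, 4, 5, 6]
truncate(b, 3): bitmap=FFFFFF.F | a=[0, 2, 3, 7] b=[1, 4, 5]
unlink(b): bitmap=F.FF...F | a=[0, 2, 3, 7]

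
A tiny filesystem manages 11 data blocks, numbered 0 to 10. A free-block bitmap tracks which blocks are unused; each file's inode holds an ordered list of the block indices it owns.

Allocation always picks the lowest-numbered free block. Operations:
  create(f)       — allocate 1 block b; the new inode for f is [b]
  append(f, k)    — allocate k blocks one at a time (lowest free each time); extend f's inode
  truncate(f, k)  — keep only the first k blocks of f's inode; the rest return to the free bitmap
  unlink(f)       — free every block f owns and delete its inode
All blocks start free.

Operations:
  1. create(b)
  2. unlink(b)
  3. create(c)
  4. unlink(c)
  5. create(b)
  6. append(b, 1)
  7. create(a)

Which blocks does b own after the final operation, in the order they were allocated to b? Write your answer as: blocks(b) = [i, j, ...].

[1] create(b) — b=0 (map F..........)
[2] unlink(b) —  (map ...........)
[3] create(c) — c=0 (map F..........)
[4] unlink(c) —  (map ...........)
[5] create(b) — b=0 (map F..........)
[6] append(b, 1) — b=0,1 (map FF.........)
[7] create(a) — a=2 b=0,1 (map FFF........)

blocks(b) = [0, 1]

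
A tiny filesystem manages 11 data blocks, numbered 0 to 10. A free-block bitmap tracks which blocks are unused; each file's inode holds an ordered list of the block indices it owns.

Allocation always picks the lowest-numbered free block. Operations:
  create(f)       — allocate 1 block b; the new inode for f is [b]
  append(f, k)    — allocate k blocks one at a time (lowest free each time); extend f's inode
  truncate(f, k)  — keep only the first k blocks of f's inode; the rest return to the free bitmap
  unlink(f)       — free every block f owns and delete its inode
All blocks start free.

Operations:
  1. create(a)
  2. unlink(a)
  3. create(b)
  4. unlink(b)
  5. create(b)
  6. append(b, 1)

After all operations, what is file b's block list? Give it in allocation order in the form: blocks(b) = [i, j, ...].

blocks(b) = [0, 1]

[1] create(a) — a=0 (map F..........)
[2] unlink(a) —  (map ...........)
[3] create(b) — b=0 (map F..........)
[4] unlink(b) —  (map ...........)
[5] create(b) — b=0 (map F..........)
[6] append(b, 1) — b=0,1 (map FF.........)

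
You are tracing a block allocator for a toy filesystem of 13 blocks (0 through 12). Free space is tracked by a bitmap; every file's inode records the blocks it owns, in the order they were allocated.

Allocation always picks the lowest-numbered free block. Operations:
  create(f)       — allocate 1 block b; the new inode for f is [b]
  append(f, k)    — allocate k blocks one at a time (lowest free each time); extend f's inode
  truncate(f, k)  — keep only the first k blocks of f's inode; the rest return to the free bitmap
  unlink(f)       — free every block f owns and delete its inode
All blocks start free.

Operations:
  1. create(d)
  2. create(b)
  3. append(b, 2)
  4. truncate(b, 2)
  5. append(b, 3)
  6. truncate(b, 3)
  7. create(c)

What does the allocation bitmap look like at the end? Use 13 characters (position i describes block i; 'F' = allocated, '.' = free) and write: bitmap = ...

bitmap = FFFFF........

[1] create(d) — d=0 (map F............)
[2] create(b) — b=1 d=0 (map FF...........)
[3] append(b, 2) — b=1,2,3 d=0 (map FFFF.........)
[4] truncate(b, 2) — b=1,2 d=0 (map FFF..........)
[5] append(b, 3) — b=1,2,3,4,5 d=0 (map FFFFFF.......)
[6] truncate(b, 3) — b=1,2,3 d=0 (map FFFF.........)
[7] create(c) — b=1,2,3 c=4 d=0 (map FFFFF........)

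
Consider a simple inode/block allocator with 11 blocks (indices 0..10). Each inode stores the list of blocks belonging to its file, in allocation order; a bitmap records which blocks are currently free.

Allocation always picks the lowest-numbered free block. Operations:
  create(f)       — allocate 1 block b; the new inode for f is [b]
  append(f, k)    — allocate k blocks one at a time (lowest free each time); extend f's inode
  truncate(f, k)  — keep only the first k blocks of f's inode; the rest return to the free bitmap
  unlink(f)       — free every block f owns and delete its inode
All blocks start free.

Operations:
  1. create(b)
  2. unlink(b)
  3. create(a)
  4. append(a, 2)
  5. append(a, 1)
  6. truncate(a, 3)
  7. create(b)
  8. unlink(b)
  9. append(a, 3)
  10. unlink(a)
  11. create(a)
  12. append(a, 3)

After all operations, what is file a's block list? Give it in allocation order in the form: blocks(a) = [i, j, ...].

blocks(a) = [0, 1, 2, 3]

after create(b) → b:[0]  free=[F..........]
after unlink(b) →   free=[...........]
after create(a) → a:[0]  free=[F..........]
after append(a, 2) → a:[0, 1, 2]  free=[FFF........]
after append(a, 1) → a:[0, 1, 2, 3]  free=[FFFF.......]
after truncate(a, 3) → a:[0, 1, 2]  free=[FFF........]
after create(b) → a:[0, 1, 2], b:[3]  free=[FFFF.......]
after unlink(b) → a:[0, 1, 2]  free=[FFF........]
after append(a, 3) → a:[0, 1, 2, 3, 4, 5]  free=[FFFFFF.....]
after unlink(a) →   free=[...........]
after create(a) → a:[0]  free=[F..........]
after append(a, 3) → a:[0, 1, 2, 3]  free=[FFFF.......]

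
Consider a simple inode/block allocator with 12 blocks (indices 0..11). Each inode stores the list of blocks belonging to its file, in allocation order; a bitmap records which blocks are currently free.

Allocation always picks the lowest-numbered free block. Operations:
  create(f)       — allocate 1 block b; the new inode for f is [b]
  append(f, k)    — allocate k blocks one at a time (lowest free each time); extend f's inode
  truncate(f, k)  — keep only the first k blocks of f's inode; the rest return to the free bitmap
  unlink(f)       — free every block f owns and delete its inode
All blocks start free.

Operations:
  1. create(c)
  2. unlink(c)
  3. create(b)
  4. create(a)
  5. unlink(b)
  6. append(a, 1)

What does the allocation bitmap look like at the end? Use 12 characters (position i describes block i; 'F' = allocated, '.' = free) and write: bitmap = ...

bitmap = FF..........

  1. create(c)  ⇒  F...........  {c→[0]}
  2. unlink(c)  ⇒  ............  {}
  3. create(b)  ⇒  F...........  {b→[0]}
  4. create(a)  ⇒  FF..........  {a→[1]; b→[0]}
  5. unlink(b)  ⇒  .F..........  {a→[1]}
  6. append(a, 1)  ⇒  FF..........  {a→[1, 0]}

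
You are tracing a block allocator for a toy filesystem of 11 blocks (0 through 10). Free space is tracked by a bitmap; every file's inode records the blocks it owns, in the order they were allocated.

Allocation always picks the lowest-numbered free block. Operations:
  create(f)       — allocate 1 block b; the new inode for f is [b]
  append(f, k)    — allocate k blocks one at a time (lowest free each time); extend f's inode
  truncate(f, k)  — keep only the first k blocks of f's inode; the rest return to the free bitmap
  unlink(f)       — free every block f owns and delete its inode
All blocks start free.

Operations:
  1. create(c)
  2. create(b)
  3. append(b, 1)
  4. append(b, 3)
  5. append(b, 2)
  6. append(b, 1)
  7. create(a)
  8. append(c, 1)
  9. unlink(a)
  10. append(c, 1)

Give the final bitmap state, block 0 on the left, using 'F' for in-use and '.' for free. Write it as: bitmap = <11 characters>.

after create(c) → c:[0]  free=[F..........]
after create(b) → b:[1], c:[0]  free=[FF.........]
after append(b, 1) → b:[1, 2], c:[0]  free=[FFF........]
after append(b, 3) → b:[1, 2, 3, 4, 5], c:[0]  free=[FFFFFF.....]
after append(b, 2) → b:[1, 2, 3, 4, 5, 6, 7], c:[0]  free=[FFFFFFFF...]
after append(b, 1) → b:[1, 2, 3, 4, 5, 6, 7, 8], c:[0]  free=[FFFFFFFFF..]
after create(a) → a:[9], b:[1, 2, 3, 4, 5, 6, 7, 8], c:[0]  free=[FFFFFFFFFF.]
after append(c, 1) → a:[9], b:[1, 2, 3, 4, 5, 6, 7, 8], c:[0, 10]  free=[FFFFFFFFFFF]
after unlink(a) → b:[1, 2, 3, 4, 5, 6, 7, 8], c:[0, 10]  free=[FFFFFFFFF.F]
after append(c, 1) → b:[1, 2, 3, 4, 5, 6, 7, 8], c:[0, 10, 9]  free=[FFFFFFFFFFF]

bitmap = FFFFFFFFFFF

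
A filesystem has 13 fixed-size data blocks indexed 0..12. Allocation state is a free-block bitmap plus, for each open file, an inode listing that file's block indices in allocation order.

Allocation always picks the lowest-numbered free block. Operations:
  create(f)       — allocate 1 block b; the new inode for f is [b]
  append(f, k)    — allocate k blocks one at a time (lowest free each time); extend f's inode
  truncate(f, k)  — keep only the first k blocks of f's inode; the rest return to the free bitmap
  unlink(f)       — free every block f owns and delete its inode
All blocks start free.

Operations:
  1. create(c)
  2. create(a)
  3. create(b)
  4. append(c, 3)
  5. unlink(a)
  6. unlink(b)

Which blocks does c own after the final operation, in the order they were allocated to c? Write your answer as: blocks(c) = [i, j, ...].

blocks(c) = [0, 3, 4, 5]

create(c): bitmap=F............ | c=[0]
create(a): bitmap=FF........... | a=[1] c=[0]
create(b): bitmap=FFF.......... | a=[1] b=[2] c=[0]
append(c, 3): bitmap=FFFFFF....... | a=[1] b=[2] c=[0, 3, 4, 5]
unlink(a): bitmap=F.FFFF....... | b=[2] c=[0, 3, 4, 5]
unlink(b): bitmap=F..FFF....... | c=[0, 3, 4, 5]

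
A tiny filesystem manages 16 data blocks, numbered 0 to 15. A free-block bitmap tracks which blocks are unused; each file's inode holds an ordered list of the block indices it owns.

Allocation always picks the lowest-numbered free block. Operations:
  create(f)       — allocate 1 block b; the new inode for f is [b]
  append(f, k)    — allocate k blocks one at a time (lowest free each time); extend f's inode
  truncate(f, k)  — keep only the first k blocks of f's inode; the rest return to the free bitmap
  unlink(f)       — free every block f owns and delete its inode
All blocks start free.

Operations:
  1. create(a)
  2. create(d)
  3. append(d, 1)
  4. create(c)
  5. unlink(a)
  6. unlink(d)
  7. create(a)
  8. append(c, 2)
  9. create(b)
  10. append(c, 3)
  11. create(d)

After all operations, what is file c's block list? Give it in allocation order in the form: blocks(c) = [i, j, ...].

  1. create(a)  ⇒  F...............  {a→[0]}
  2. create(d)  ⇒  FF..............  {a→[0]; d→[1]}
  3. append(d, 1)  ⇒  FFF.............  {a→[0]; d→[1, 2]}
  4. create(c)  ⇒  FFFF............  {a→[0]; c→[3]; d→[1, 2]}
  5. unlink(a)  ⇒  .FFF............  {c→[3]; d→[1, 2]}
  6. unlink(d)  ⇒  ...F............  {c→[3]}
  7. create(a)  ⇒  F..F............  {a→[0]; c→[3]}
  8. append(c, 2)  ⇒  FFFF............  {a→[0]; c→[3, 1, 2]}
  9. create(b)  ⇒  FFFFF...........  {a→[0]; b→[4]; c→[3, 1, 2]}
  10. append(c, 3)  ⇒  FFFFFFFF........  {a→[0]; b→[4]; c→[3, 1, 2, 5, 6, 7]}
  11. create(d)  ⇒  FFFFFFFFF.......  {a→[0]; b→[4]; c→[3, 1, 2, 5, 6, 7]; d→[8]}

blocks(c) = [3, 1, 2, 5, 6, 7]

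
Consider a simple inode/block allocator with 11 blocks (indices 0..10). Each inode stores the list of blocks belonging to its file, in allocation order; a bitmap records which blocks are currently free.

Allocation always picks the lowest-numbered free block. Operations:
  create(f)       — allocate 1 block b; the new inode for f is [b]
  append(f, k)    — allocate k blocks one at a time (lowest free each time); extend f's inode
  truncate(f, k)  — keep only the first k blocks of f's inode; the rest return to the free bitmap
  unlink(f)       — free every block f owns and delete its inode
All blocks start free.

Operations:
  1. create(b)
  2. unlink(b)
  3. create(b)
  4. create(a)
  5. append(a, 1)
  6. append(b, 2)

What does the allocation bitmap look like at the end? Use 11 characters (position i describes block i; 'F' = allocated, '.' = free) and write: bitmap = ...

[1] create(b) — b=0 (map F..........)
[2] unlink(b) —  (map ...........)
[3] create(b) — b=0 (map F..........)
[4] create(a) — a=1 b=0 (map FF.........)
[5] append(a, 1) — a=1,2 b=0 (map FFF........)
[6] append(b, 2) — a=1,2 b=0,3,4 (map FFFFF......)

bitmap = FFFFF......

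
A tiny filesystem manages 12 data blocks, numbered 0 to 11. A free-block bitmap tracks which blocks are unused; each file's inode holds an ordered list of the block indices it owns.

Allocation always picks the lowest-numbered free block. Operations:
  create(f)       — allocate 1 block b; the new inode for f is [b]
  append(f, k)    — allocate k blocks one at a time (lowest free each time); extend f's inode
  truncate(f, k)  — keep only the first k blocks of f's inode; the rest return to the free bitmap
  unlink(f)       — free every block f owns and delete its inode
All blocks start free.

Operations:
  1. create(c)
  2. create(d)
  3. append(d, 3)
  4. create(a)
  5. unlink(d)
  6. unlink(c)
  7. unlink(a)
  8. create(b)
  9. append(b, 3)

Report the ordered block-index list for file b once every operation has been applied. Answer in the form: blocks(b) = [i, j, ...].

blocks(b) = [0, 1, 2, 3]

after create(c) → c:[0]  free=[F...........]
after create(d) → c:[0], d:[1]  free=[FF..........]
after append(d, 3) → c:[0], d:[1, 2, 3, 4]  free=[FFFFF.......]
after create(a) → a:[5], c:[0], d:[1, 2, 3, 4]  free=[FFFFFF......]
after unlink(d) → a:[5], c:[0]  free=[F....F......]
after unlink(c) → a:[5]  free=[.....F......]
after unlink(a) →   free=[............]
after create(b) → b:[0]  free=[F...........]
after append(b, 3) → b:[0, 1, 2, 3]  free=[FFFF........]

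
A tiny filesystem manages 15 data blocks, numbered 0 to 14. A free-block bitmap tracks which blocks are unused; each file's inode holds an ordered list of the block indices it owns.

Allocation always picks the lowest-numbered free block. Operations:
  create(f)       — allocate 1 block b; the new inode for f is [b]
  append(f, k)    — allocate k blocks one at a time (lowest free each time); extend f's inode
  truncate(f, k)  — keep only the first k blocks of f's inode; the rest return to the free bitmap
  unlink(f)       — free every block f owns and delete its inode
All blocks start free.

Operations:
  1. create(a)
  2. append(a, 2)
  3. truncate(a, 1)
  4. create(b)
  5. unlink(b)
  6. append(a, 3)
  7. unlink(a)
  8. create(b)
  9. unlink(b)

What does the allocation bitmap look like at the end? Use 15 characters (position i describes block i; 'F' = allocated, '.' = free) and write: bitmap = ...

bitmap = ...............

  1. create(a)  ⇒  F..............  {a→[0]}
  2. append(a, 2)  ⇒  FFF............  {a→[0, 1, 2]}
  3. truncate(a, 1)  ⇒  F..............  {a→[0]}
  4. create(b)  ⇒  FF.............  {a→[0]; b→[1]}
  5. unlink(b)  ⇒  F..............  {a→[0]}
  6. append(a, 3)  ⇒  FFFF...........  {a→[0, 1, 2, 3]}
  7. unlink(a)  ⇒  ...............  {}
  8. create(b)  ⇒  F..............  {b→[0]}
  9. unlink(b)  ⇒  ...............  {}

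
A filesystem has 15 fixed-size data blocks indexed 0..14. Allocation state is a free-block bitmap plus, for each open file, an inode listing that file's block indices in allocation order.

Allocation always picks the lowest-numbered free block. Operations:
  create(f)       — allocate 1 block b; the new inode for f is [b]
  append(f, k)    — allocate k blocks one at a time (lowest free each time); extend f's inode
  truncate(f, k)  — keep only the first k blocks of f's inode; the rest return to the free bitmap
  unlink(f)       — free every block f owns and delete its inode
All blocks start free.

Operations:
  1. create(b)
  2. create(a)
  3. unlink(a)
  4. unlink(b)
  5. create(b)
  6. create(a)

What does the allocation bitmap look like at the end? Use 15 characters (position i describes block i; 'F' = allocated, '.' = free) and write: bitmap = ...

after create(b) → b:[0]  free=[F..............]
after create(a) → a:[1], b:[0]  free=[FF.............]
after unlink(a) → b:[0]  free=[F..............]
after unlink(b) →   free=[...............]
after create(b) → b:[0]  free=[F..............]
after create(a) → a:[1], b:[0]  free=[FF.............]

bitmap = FF.............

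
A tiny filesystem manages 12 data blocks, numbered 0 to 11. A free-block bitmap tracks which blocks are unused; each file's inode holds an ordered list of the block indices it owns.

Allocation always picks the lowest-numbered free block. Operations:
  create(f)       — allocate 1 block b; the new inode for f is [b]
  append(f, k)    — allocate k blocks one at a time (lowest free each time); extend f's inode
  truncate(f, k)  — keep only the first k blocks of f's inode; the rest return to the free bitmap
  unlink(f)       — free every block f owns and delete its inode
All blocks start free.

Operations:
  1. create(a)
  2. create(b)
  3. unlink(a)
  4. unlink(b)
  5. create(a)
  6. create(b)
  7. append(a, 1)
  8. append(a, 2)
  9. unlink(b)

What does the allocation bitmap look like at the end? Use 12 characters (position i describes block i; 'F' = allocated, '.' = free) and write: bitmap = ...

after create(a) → a:[0]  free=[F...........]
after create(b) → a:[0], b:[1]  free=[FF..........]
after unlink(a) → b:[1]  free=[.F..........]
after unlink(b) →   free=[............]
after create(a) → a:[0]  free=[F...........]
after create(b) → a:[0], b:[1]  free=[FF..........]
after append(a, 1) → a:[0, 2], b:[1]  free=[FFF.........]
after append(a, 2) → a:[0, 2, 3, 4], b:[1]  free=[FFFFF.......]
after unlink(b) → a:[0, 2, 3, 4]  free=[F.FFF.......]

bitmap = F.FFF.......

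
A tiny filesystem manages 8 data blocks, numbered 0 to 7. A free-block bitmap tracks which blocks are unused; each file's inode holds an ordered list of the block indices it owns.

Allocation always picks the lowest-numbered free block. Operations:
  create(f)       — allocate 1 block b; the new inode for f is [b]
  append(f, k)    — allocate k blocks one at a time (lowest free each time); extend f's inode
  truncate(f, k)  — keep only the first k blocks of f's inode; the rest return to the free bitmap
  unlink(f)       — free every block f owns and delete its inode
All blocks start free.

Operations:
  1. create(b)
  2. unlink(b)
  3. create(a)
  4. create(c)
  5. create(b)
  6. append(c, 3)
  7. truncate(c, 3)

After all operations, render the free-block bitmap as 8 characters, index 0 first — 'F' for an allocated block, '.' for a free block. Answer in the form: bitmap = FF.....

bitmap = FFFFF...

  1. create(b)  ⇒  F.......  {b→[0]}
  2. unlink(b)  ⇒  ........  {}
  3. create(a)  ⇒  F.......  {a→[0]}
  4. create(c)  ⇒  FF......  {a→[0]; c→[1]}
  5. create(b)  ⇒  FFF.....  {a→[0]; b→[2]; c→[1]}
  6. append(c, 3)  ⇒  FFFFFF..  {a→[0]; b→[2]; c→[1, 3, 4, 5]}
  7. truncate(c, 3)  ⇒  FFFFF...  {a→[0]; b→[2]; c→[1, 3, 4]}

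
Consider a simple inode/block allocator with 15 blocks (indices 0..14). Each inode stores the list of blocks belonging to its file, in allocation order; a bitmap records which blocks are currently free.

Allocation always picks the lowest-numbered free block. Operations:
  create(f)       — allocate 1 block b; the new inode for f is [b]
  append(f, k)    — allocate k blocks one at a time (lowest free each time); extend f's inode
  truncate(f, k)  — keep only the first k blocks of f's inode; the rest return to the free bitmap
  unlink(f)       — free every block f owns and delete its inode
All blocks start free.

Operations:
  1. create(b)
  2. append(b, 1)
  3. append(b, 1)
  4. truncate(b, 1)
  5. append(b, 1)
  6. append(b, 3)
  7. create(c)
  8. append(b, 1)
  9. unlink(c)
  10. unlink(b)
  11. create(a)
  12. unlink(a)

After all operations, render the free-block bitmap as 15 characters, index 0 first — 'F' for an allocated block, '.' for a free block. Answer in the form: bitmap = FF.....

bitmap = ...............

  1. create(b)  ⇒  F..............  {b→[0]}
  2. append(b, 1)  ⇒  FF.............  {b→[0, 1]}
  3. append(b, 1)  ⇒  FFF............  {b→[0, 1, 2]}
  4. truncate(b, 1)  ⇒  F..............  {b→[0]}
  5. append(b, 1)  ⇒  FF.............  {b→[0, 1]}
  6. append(b, 3)  ⇒  FFFFF..........  {b→[0, 1, 2, 3, 4]}
  7. create(c)  ⇒  FFFFFF.........  {b→[0, 1, 2, 3, 4]; c→[5]}
  8. append(b, 1)  ⇒  FFFFFFF........  {b→[0, 1, 2, 3, 4, 6]; c→[5]}
  9. unlink(c)  ⇒  FFFFF.F........  {b→[0, 1, 2, 3, 4, 6]}
  10. unlink(b)  ⇒  ...............  {}
  11. create(a)  ⇒  F..............  {a→[0]}
  12. unlink(a)  ⇒  ...............  {}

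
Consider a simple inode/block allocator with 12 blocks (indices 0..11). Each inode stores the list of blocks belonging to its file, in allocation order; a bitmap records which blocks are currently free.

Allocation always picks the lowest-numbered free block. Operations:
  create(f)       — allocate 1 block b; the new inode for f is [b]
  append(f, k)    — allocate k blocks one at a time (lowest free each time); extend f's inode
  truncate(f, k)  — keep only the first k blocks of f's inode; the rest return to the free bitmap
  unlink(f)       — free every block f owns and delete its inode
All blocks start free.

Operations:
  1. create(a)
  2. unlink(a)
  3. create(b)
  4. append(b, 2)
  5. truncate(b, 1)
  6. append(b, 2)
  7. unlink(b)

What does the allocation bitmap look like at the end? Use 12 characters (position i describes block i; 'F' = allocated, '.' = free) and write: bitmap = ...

bitmap = ............

after create(a) → a:[0]  free=[F...........]
after unlink(a) →   free=[............]
after create(b) → b:[0]  free=[F...........]
after append(b, 2) → b:[0, 1, 2]  free=[FFF.........]
after truncate(b, 1) → b:[0]  free=[F...........]
after append(b, 2) → b:[0, 1, 2]  free=[FFF.........]
after unlink(b) →   free=[............]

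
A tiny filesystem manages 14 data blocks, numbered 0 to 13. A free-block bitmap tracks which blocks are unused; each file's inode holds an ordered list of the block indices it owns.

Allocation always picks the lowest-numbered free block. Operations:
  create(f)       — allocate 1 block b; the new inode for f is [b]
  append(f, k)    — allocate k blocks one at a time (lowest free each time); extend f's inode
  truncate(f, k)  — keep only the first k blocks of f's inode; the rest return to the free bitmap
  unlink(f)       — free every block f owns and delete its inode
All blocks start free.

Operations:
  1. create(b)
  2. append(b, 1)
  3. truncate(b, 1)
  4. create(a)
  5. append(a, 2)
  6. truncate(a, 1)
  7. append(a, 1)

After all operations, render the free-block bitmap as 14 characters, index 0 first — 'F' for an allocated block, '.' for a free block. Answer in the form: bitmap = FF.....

bitmap = FFF...........

create(b): bitmap=F............. | b=[0]
append(b, 1): bitmap=FF............ | b=[0, 1]
truncate(b, 1): bitmap=F............. | b=[0]
create(a): bitmap=FF............ | a=[1] b=[0]
append(a, 2): bitmap=FFFF.......... | a=[1, 2, 3] b=[0]
truncate(a, 1): bitmap=FF............ | a=[1] b=[0]
append(a, 1): bitmap=FFF........... | a=[1, 2] b=[0]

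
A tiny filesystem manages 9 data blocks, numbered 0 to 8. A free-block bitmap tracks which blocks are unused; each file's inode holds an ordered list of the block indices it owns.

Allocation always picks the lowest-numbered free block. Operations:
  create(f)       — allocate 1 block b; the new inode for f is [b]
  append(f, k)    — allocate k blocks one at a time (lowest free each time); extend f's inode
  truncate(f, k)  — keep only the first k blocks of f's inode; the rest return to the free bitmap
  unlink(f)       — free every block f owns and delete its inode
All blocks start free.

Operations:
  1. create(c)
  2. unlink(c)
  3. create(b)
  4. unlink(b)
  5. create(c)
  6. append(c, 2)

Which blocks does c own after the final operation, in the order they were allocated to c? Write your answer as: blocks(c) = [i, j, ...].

[1] create(c) — c=0 (map F........)
[2] unlink(c) —  (map .........)
[3] create(b) — b=0 (map F........)
[4] unlink(b) —  (map .........)
[5] create(c) — c=0 (map F........)
[6] append(c, 2) — c=0,1,2 (map FFF......)

blocks(c) = [0, 1, 2]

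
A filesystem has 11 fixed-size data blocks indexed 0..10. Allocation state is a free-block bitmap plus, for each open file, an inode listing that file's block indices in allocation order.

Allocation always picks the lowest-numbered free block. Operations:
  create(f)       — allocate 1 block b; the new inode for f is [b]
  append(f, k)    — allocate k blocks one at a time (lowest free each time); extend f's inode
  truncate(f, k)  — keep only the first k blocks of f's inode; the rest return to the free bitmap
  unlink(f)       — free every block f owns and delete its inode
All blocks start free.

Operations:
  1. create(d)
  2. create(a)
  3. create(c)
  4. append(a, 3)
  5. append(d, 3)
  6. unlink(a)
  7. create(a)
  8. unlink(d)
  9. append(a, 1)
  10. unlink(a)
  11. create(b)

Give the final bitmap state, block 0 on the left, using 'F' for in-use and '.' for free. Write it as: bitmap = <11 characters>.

bitmap = F.F........

after create(d) → d:[0]  free=[F..........]
after create(a) → a:[1], d:[0]  free=[FF.........]
after create(c) → a:[1], c:[2], d:[0]  free=[FFF........]
after append(a, 3) → a:[1, 3, 4, 5], c:[2], d:[0]  free=[FFFFFF.....]
after append(d, 3) → a:[1, 3, 4, 5], c:[2], d:[0, 6, 7, 8]  free=[FFFFFFFFF..]
after unlink(a) → c:[2], d:[0, 6, 7, 8]  free=[F.F...FFF..]
after create(a) → a:[1], c:[2], d:[0, 6, 7, 8]  free=[FFF...FFF..]
after unlink(d) → a:[1], c:[2]  free=[.FF........]
after append(a, 1) → a:[1, 0], c:[2]  free=[FFF........]
after unlink(a) → c:[2]  free=[..F........]
after create(b) → b:[0], c:[2]  free=[F.F........]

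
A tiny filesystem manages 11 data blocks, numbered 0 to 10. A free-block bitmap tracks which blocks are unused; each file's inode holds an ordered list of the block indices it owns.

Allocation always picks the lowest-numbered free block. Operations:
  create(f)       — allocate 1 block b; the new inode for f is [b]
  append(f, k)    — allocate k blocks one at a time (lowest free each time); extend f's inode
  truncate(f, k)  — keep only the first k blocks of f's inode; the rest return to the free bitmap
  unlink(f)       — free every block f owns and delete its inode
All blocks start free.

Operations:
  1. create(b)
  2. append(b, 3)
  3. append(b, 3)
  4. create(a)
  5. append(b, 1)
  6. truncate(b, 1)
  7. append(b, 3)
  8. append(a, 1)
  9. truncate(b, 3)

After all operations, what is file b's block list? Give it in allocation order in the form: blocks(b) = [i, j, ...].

blocks(b) = [0, 1, 2]

create(b): bitmap=F.......... | b=[0]
append(b, 3): bitmap=FFFF....... | b=[0, 1, 2, 3]
append(b, 3): bitmap=FFFFFFF.... | b=[0, 1, 2, 3, 4, 5, 6]
create(a): bitmap=FFFFFFFF... | a=[7] b=[0, 1, 2, 3, 4, 5, 6]
append(b, 1): bitmap=FFFFFFFFF.. | a=[7] b=[0, 1, 2, 3, 4, 5, 6, 8]
truncate(b, 1): bitmap=F......F... | a=[7] b=[0]
append(b, 3): bitmap=FFFF...F... | a=[7] b=[0, 1, 2, 3]
append(a, 1): bitmap=FFFFF..F... | a=[7, 4] b=[0, 1, 2, 3]
truncate(b, 3): bitmap=FFF.F..F... | a=[7, 4] b=[0, 1, 2]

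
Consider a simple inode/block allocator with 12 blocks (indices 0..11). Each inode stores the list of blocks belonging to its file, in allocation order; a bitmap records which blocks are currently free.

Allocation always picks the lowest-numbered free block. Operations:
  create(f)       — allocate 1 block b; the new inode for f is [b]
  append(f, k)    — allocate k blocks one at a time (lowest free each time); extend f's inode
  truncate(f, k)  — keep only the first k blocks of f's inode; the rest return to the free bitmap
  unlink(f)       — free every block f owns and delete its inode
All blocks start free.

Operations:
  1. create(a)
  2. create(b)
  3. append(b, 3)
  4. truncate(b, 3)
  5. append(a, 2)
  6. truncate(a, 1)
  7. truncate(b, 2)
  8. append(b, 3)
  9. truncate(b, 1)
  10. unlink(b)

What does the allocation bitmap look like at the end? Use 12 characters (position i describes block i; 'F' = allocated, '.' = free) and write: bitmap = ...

create(a): bitmap=F........... | a=[0]
create(b): bitmap=FF.......... | a=[0] b=[1]
append(b, 3): bitmap=FFFFF....... | a=[0] b=[1, 2, 3, 4]
truncate(b, 3): bitmap=FFFF........ | a=[0] b=[1, 2, 3]
append(a, 2): bitmap=FFFFFF...... | a=[0, 4, 5] b=[1, 2, 3]
truncate(a, 1): bitmap=FFFF........ | a=[0] b=[1, 2, 3]
truncate(b, 2): bitmap=FFF......... | a=[0] b=[1, 2]
append(b, 3): bitmap=FFFFFF...... | a=[0] b=[1, 2, 3, 4, 5]
truncate(b, 1): bitmap=FF.......... | a=[0] b=[1]
unlink(b): bitmap=F........... | a=[0]

bitmap = F...........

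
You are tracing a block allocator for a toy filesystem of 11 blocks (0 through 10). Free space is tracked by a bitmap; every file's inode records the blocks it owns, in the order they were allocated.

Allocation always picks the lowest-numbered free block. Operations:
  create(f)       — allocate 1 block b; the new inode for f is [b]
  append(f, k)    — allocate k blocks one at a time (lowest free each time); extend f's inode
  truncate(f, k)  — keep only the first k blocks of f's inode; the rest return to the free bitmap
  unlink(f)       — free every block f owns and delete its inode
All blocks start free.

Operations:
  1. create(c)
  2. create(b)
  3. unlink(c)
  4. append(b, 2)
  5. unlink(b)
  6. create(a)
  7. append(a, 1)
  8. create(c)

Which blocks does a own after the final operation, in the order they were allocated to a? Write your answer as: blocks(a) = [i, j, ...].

blocks(a) = [0, 1]

create(c): bitmap=F.......... | c=[0]
create(b): bitmap=FF......... | b=[1] c=[0]
unlink(c): bitmap=.F......... | b=[1]
append(b, 2): bitmap=FFF........ | b=[1, 0, 2]
unlink(b): bitmap=........... | 
create(a): bitmap=F.......... | a=[0]
append(a, 1): bitmap=FF......... | a=[0, 1]
create(c): bitmap=FFF........ | a=[0, 1] c=[2]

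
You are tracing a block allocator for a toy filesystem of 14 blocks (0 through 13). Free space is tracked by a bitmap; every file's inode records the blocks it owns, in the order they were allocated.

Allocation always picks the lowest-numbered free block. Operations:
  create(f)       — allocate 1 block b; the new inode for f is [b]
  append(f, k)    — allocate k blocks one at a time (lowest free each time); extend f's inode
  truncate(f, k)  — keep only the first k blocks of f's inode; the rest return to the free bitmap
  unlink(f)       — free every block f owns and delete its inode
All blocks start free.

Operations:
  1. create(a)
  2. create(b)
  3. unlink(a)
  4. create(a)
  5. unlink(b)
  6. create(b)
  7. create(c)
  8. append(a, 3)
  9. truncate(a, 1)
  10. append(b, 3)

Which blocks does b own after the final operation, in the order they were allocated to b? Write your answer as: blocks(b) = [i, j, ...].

blocks(b) = [1, 3, 4, 5]

after create(a) → a:[0]  free=[F.............]
after create(b) → a:[0], b:[1]  free=[FF............]
after unlink(a) → b:[1]  free=[.F............]
after create(a) → a:[0], b:[1]  free=[FF............]
after unlink(b) → a:[0]  free=[F.............]
after create(b) → a:[0], b:[1]  free=[FF............]
after create(c) → a:[0], b:[1], c:[2]  free=[FFF...........]
after append(a, 3) → a:[0, 3, 4, 5], b:[1], c:[2]  free=[FFFFFF........]
after truncate(a, 1) → a:[0], b:[1], c:[2]  free=[FFF...........]
after append(b, 3) → a:[0], b:[1, 3, 4, 5], c:[2]  free=[FFFFFF........]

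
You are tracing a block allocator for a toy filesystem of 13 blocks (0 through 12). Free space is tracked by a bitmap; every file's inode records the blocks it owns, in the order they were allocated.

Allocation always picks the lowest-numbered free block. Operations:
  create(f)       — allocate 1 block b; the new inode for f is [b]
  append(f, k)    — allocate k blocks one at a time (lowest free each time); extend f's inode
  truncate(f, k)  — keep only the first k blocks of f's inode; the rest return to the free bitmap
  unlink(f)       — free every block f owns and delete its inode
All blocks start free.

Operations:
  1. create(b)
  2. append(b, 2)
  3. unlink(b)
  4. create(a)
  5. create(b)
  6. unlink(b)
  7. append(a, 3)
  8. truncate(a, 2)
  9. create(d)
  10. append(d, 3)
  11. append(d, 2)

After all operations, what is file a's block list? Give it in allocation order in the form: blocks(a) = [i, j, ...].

  1. create(b)  ⇒  F............  {b→[0]}
  2. append(b, 2)  ⇒  FFF..........  {b→[0, 1, 2]}
  3. unlink(b)  ⇒  .............  {}
  4. create(a)  ⇒  F............  {a→[0]}
  5. create(b)  ⇒  FF...........  {a→[0]; b→[1]}
  6. unlink(b)  ⇒  F............  {a→[0]}
  7. append(a, 3)  ⇒  FFFF.........  {a→[0, 1, 2, 3]}
  8. truncate(a, 2)  ⇒  FF...........  {a→[0, 1]}
  9. create(d)  ⇒  FFF..........  {a→[0, 1]; d→[2]}
  10. append(d, 3)  ⇒  FFFFFF.......  {a→[0, 1]; d→[2, 3, 4, 5]}
  11. append(d, 2)  ⇒  FFFFFFFF.....  {a→[0, 1]; d→[2, 3, 4, 5, 6, 7]}

blocks(a) = [0, 1]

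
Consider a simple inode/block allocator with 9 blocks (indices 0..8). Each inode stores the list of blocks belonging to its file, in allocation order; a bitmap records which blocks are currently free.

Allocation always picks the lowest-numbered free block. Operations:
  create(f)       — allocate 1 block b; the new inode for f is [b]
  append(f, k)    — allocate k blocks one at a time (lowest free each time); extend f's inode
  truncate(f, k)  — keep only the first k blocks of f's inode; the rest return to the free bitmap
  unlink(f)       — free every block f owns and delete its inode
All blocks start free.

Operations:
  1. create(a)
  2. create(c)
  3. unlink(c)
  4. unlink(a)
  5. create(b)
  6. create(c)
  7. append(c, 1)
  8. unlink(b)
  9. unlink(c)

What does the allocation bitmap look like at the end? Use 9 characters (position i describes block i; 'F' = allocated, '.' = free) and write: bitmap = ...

bitmap = .........

  1. create(a)  ⇒  F........  {a→[0]}
  2. create(c)  ⇒  FF.......  {a→[0]; c→[1]}
  3. unlink(c)  ⇒  F........  {a→[0]}
  4. unlink(a)  ⇒  .........  {}
  5. create(b)  ⇒  F........  {b→[0]}
  6. create(c)  ⇒  FF.......  {b→[0]; c→[1]}
  7. append(c, 1)  ⇒  FFF......  {b→[0]; c→[1, 2]}
  8. unlink(b)  ⇒  .FF......  {c→[1, 2]}
  9. unlink(c)  ⇒  .........  {}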